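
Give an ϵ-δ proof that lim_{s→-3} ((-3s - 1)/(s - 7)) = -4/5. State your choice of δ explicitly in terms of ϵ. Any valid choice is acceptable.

δ = min(5, (25/11)ϵ)

Let ϵ > 0 be given. We want δ > 0 with 0 < |s + 3| < δ ⇒ |(-3s - 1)/(s - 7) + 4/5| < ϵ.
Combining over a common denominator, (-3s - 1)/(s - 7) + 4/5 = [(-3s - 1)·(-10) − 8·(s - 7)] / [(-10)·(s - 7)] = 22(s + 3) / ((-10)(s - 7)).
So |(-3s - 1)/(s - 7) + 4/5| = 22|s + 3| / (10·|s − 7|).
Restrict δ ≤ 5. Then |s + 3| < 5 gives |s − 7| = |(s + 3) + (-10)| ≥ 10 − 5 = 5.
Hence |(-3s - 1)/(s - 7) + 4/5| < 22|s + 3|/(10·5) = (11/25)|s + 3|, which is < ϵ once |s + 3| < (25/11)ϵ.
Take δ = min(5, (25/11)ϵ). Then 0 < |s + 3| < δ forces both bounds, so |(-3s - 1)/(s - 7) + 4/5| < ϵ.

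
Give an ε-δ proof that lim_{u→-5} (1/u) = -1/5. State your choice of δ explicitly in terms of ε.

δ = min(5/2, (25/2)ε)

Let ε > 0 be given. We seek δ > 0 such that 0 < |u + 5| < δ implies |1/u + 1/5| < ε.
|1/u + 1/5| = |-5 − u|/(5·|u|) = |u + 5|/(5|u|).
Restrict δ ≤ 5/2. Then |u + 5| < 5/2 gives |u| > 5/2, so 5|u| > 25/2.
Then |1/u + 1/5| < |u + 5|/(25/2), which is < ε when |u + 5| < (25/2)ε.
Take δ = min(5/2, (25/2)ε). Then 0 < |u + 5| < δ gives both |u + 5| < 5/2 and |u + 5| < (25/2)ε, so |1/u + 1/5| < ε.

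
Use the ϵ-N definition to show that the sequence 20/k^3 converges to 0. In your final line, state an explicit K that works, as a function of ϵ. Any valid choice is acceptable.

Fix ϵ > 0. For k ≥ 1, |20/k^3 − 0| = 20/k^3.
20/k^3 < ϵ ⇔ k^3 > 20/ϵ ⇔ k > (20/ϵ)^{1/3}.
Take K = (20/ϵ)^{1/3}. Then k > K implies 20/k^3 < ϵ.

K = (20/ϵ)^{1/3}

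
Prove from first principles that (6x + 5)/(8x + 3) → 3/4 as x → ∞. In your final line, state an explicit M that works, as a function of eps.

Fix eps > 0. We seek M > 0 such that x > M implies |(6x + 5)/(8x + 3) − (3/4)| < eps.
(6x + 5)/(8x + 3) − (3/4) = (8(6x + 5) − 6(8x + 3)) / (8(8x + 3)) = 22/(8(8x + 3)).
For x > 0 we have 8x + 3 > 8x, so |(6x + 5)/(8x + 3) − (3/4)| = 22/(8(8x + 3)) < 22/(8·8x) = (11/32)/x.
Thus |(6x + 5)/(8x + 3) − (3/4)| < eps whenever x > (11/32)/eps.
Take M = (11/32)/eps. If x > M then |(6x + 5)/(8x + 3) − (3/4)| < (11/32)/x < eps.

M = (11/32)/eps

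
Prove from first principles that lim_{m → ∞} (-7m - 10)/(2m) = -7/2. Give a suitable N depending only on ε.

N = 5/ε

Suppose ε > 0. For m ≥ 1, |(-7m - 10)/(2m) + 7/2| = |-20|/(2(2m)) = 20/(2(2m)).
Since 2m ≥ 2m for m ≥ 1, this is ≤ 20/(2·2m) = 5/m.
So |(-7m - 10)/(2m) + 7/2| < ε whenever m > 5/ε.
Take N = 5/ε. If m > N then |(-7m - 10)/(2m) + 7/2| ≤ 5/m < ε.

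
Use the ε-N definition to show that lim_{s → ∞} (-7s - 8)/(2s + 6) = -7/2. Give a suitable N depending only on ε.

Fix ε > 0. We seek N > 0 such that s > N implies |(-7s - 8)/(2s + 6) + 7/2| < ε.
(-7s - 8)/(2s + 6) + 7/2 = (2(-7s - 8) − (-7)(2s + 6)) / (2(2s + 6)) = 26/(2(2s + 6)).
For s > 0 we have 2s + 6 > 2s, so |(-7s - 8)/(2s + 6) + 7/2| = 26/(2(2s + 6)) < 26/(2·2s) = (13/2)/s.
Thus |(-7s - 8)/(2s + 6) + 7/2| < ε whenever s > (13/2)/ε.
Take N = (13/2)/ε. If s > N then |(-7s - 8)/(2s + 6) + 7/2| < (13/2)/s < ε.

N = (13/2)/ε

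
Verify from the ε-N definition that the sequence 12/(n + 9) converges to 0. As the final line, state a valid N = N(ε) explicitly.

N = 12/ε

Suppose ε > 0. For n ≥ 1, |12/(n + 9) − 0| = 12/(n + 9) ≤ 12/n.
We need 12/n < ε, i.e. n > 12/ε.
Take N = 12/ε. If n > N then |12/(n + 9)| ≤ 12/n < ε.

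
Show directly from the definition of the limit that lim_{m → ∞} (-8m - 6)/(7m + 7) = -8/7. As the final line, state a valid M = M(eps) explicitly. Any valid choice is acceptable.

M = (2/7)/eps

Let eps > 0. For m ≥ 1, |(-8m - 6)/(7m + 7) + 8/7| = |14|/(7(7m + 7)) = 14/(7(7m + 7)).
Since 7m + 7 ≥ 7m for m ≥ 1, this is ≤ 14/(7·7m) = (2/7)/m.
So |(-8m - 6)/(7m + 7) + 8/7| < eps whenever m > (2/7)/eps.
Take M = (2/7)/eps. If m > M then |(-8m - 6)/(7m + 7) + 8/7| ≤ (2/7)/m < eps.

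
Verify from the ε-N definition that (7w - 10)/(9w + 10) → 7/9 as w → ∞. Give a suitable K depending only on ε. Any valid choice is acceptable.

Suppose ε > 0. We seek K > 0 such that w > K implies |(7w - 10)/(9w + 10) − (7/9)| < ε.
(7w - 10)/(9w + 10) − (7/9) = (9(7w - 10) − 7(9w + 10)) / (9(9w + 10)) = -160/(9(9w + 10)).
For w > 0 we have 9w + 10 > 9w, so |(7w - 10)/(9w + 10) − (7/9)| = 160/(9(9w + 10)) < 160/(9·9w) = (160/81)/w.
Thus |(7w - 10)/(9w + 10) − (7/9)| < ε whenever w > (160/81)/ε.
Take K = (160/81)/ε. If w > K then |(7w - 10)/(9w + 10) − (7/9)| < (160/81)/w < ε.

K = (160/81)/ε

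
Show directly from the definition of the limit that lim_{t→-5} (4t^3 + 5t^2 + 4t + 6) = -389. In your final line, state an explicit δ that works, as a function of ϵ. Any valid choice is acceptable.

Fix ϵ > 0. We want δ > 0 such that 0 < |t + 5| < δ implies |(4t^3 + 5t^2 + 4t + 6) + 389| < ϵ.
(4t^3 + 5t^2 + 4t + 6) + 389 = 4t^3 + 5t^2 + 4t + 395 = (t + 5)(4t^2 - 15t + 79).
So |(4t^3 + 5t^2 + 4t + 6) + 389| = |t + 5|·|4t^2 - 15t + 79|.
Require δ ≤ 1. Then |t + 5| < 1 gives |t| < 6, and by the triangle inequality |4t^2 - 15t + 79| ≤ 4·6^2 + 15·6 + 79 = 313.
Hence |(4t^3 + 5t^2 + 4t + 6) + 389| ≤ 313|t + 5| < ϵ provided |t + 5| < ϵ/313.
Choosing δ = min(1, ϵ/313) ensures both conditions, hence |(4t^3 + 5t^2 + 4t + 6) + 389| < ϵ.

δ = min(1, ϵ/313)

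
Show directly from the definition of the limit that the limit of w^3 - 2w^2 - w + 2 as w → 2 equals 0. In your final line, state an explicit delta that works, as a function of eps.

delta = min(1, eps/10)

Fix eps > 0. We want delta > 0 such that 0 < |w − 2| < delta implies |(w^3 - 2w^2 - w + 2)| < eps.
(w^3 - 2w^2 - w + 2) = w^3 - 2w^2 - w + 2 = (w − 2)(w^2 - 1).
So |(w^3 - 2w^2 - w + 2)| = |w − 2|·|w^2 - 1|.
Assume first that |w − 2| < 1, so |w| < 3. Then |w^2 - 1| ≤ 3^2 + 1 = 10.
Hence |(w^3 - 2w^2 - w + 2)| ≤ 10|w − 2| < eps provided |w − 2| < eps/10.
Take delta = min(1, eps/10). Then 0 < |w − 2| < delta gives both |w − 2| < 1 and |w − 2| < eps/10, so |(w^3 - 2w^2 - w + 2)| < eps.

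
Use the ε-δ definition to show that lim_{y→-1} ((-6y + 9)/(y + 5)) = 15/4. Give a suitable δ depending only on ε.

δ = min(2, (8/39)ε)

Let ε > 0. We want δ > 0 with 0 < |y + 1| < δ ⇒ |(-6y + 9)/(y + 5) − (15/4)| < ε.
Combining over a common denominator, (-6y + 9)/(y + 5) − (15/4) = [(-6y + 9)·4 − 15·(y + 5)] / [4·(y + 5)] = -39(y + 1) / (4(y + 5)).
So |(-6y + 9)/(y + 5) − (15/4)| = 39|y + 1| / (4·|y + 5|).
Require δ ≤ 2, so |y + 5| ≥ |4| − |y + 1| > 4 − 2 = 2.
Hence |(-6y + 9)/(y + 5) − (15/4)| < 39|y + 1|/(4·2) = (39/8)|y + 1|, which is < ε once |y + 1| < (8/39)ε.
Take δ = min(2, (8/39)ε). Then 0 < |y + 1| < δ forces both bounds, so |(-6y + 9)/(y + 5) − (15/4)| < ε.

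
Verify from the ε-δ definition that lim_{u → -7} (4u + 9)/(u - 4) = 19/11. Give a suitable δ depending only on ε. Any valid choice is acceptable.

Fix ε > 0. We want δ > 0 with 0 < |u + 7| < δ ⇒ |(4u + 9)/(u - 4) − (19/11)| < ε.
Combining over a common denominator, (4u + 9)/(u - 4) − (19/11) = [(4u + 9)·(-11) − (-19)·(u - 4)] / [(-11)·(u - 4)] = -25(u + 7) / ((-11)(u - 4)).
So |(4u + 9)/(u - 4) − (19/11)| = 25|u + 7| / (11·|u − 4|).
Restrict δ ≤ 11/2. Then |u + 7| < 11/2 gives |u − 4| = |(u + 7) + (-11)| ≥ 11 − 11/2 = 11/2.
Hence |(4u + 9)/(u - 4) − (19/11)| < 25|u + 7|/(11·(11/2)) = (50/121)|u + 7|, which is < ε once |u + 7| < (121/50)ε.
Take δ = min(11/2, (121/50)ε). Then 0 < |u + 7| < δ forces both bounds, so |(4u + 9)/(u - 4) − (19/11)| < ε.

δ = min(11/2, (121/50)ε)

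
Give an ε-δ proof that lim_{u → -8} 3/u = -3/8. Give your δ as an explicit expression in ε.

Let ε > 0. We seek δ > 0 such that 0 < |u + 8| < δ implies |3/u + 3/8| < ε.
|3/u + 3/8| = 3·|-8 − u|/(8·|u|) = 3|u + 8|/(8|u|).
Require δ ≤ 4 so that |u| > 8 − 4 = 4, hence 8|u| > 32.
Then |3/u + 3/8| < 3|u + 8|/32, which is < ε when |u + 8| < (32/3)ε.
Take δ = min(4, (32/3)ε). Then 0 < |u + 8| < δ gives both |u + 8| < 4 and |u + 8| < (32/3)ε, so |3/u + 3/8| < ε.

δ = min(4, (32/3)ε)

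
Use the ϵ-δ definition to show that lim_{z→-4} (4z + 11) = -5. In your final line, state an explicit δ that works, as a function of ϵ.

δ = ϵ/4

Let ϵ > 0 be given. We need δ > 0 so that 0 < |z + 4| < δ implies |(4z + 11) + 5| < ϵ.
Since (4z + 11) + 5 = 4(z + 4), we have |(4z + 11) + 5| = 4|z + 4|.
So 4|z + 4| < ϵ exactly when |z + 4| < ϵ/4.
Take δ = ϵ/4. If 0 < |z + 4| < δ then |(4z + 11) + 5| = 4|z + 4| < 4·(ϵ/4) = ϵ.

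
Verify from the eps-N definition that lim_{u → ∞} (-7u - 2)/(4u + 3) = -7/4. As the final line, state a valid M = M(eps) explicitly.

M = (13/16)/eps

Suppose eps > 0. We seek M > 0 such that u > M implies |(-7u - 2)/(4u + 3) + 7/4| < eps.
(-7u - 2)/(4u + 3) + 7/4 = (4(-7u - 2) − (-7)(4u + 3)) / (4(4u + 3)) = 13/(4(4u + 3)).
For u > 0 we have 4u + 3 > 4u, so |(-7u - 2)/(4u + 3) + 7/4| = 13/(4(4u + 3)) < 13/(4·4u) = (13/16)/u.
Thus |(-7u - 2)/(4u + 3) + 7/4| < eps whenever u > (13/16)/eps.
Take M = (13/16)/eps. If u > M then |(-7u - 2)/(4u + 3) + 7/4| < (13/16)/u < eps.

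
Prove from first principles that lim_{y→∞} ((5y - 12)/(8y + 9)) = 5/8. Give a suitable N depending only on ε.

Let ε > 0. We seek N > 0 such that y > N implies |(5y - 12)/(8y + 9) − (5/8)| < ε.
(5y - 12)/(8y + 9) − (5/8) = (8(5y - 12) − 5(8y + 9)) / (8(8y + 9)) = -141/(8(8y + 9)).
For y > 0 we have 8y + 9 > 8y, so |(5y - 12)/(8y + 9) − (5/8)| = 141/(8(8y + 9)) < 141/(8·8y) = (141/64)/y.
Thus |(5y - 12)/(8y + 9) − (5/8)| < ε whenever y > (141/64)/ε.
Take N = (141/64)/ε. If y > N then |(5y - 12)/(8y + 9) − (5/8)| < (141/64)/y < ε.

N = (141/64)/ε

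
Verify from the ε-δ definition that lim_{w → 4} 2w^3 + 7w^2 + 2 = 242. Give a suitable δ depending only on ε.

δ = min(1, ε/185)

Let ε > 0 be given. We want δ > 0 such that 0 < |w − 4| < δ implies |(2w^3 + 7w^2 + 2) − 242| < ε.
(2w^3 + 7w^2 + 2) − 242 = 2w^3 + 7w^2 - 240 = (w − 4)(2w^2 + 15w + 60).
So |(2w^3 + 7w^2 + 2) − 242| = |w − 4|·|2w^2 + 15w + 60|.
Require δ ≤ 1. Then |w − 4| < 1 gives |w| < 5, and by the triangle inequality |2w^2 + 15w + 60| ≤ 2·5^2 + 15·5 + 60 = 185.
Hence |(2w^3 + 7w^2 + 2) − 242| ≤ 185|w − 4| < ε provided |w − 4| < ε/185.
Take δ = min(1, ε/185). Then 0 < |w − 4| < δ gives both |w − 4| < 1 and |w − 4| < ε/185, so |(2w^3 + 7w^2 + 2) − 242| < ε.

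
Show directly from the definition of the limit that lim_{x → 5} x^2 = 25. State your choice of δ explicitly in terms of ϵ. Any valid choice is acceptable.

Suppose ϵ > 0. We seek δ > 0 with 0 < |x − 5| < δ ⇒ |x^2 − 25| < ϵ.
Factor: x^2 − 25 = (x − 5)(x + 5), so |x^2 − 25| = |x − 5|·|x + 5|.
Impose δ ≤ 1 so that |x| < 6; then |x + 5| ≤ 11.
Hence |x^2 − 25| ≤ 11|x − 5|, which is < ϵ once |x − 5| < ϵ/11.
Take δ = min(1, ϵ/11). If 0 < |x − 5| < δ then both bounds hold and |x^2 − 25| ≤ 11|x − 5| < 11·(ϵ/11) = ϵ.

δ = min(1, ϵ/11)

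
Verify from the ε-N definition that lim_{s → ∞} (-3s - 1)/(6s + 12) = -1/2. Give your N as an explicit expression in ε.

N = (5/6)/ε

Let ε > 0. We seek N > 0 such that s > N implies |(-3s - 1)/(6s + 12) + 1/2| < ε.
(-3s - 1)/(6s + 12) + 1/2 = (6(-3s - 1) − (-3)(6s + 12)) / (6(6s + 12)) = 30/(6(6s + 12)).
For s > 0 we have 6s + 12 > 6s, so |(-3s - 1)/(6s + 12) + 1/2| = 30/(6(6s + 12)) < 30/(6·6s) = (5/6)/s.
Thus |(-3s - 1)/(6s + 12) + 1/2| < ε whenever s > (5/6)/ε.
Take N = (5/6)/ε. If s > N then |(-3s - 1)/(6s + 12) + 1/2| < (5/6)/s < ε.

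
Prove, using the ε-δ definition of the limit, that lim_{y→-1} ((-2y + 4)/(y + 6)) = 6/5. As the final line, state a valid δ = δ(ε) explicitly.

Let ε > 0 be given. We want δ > 0 with 0 < |y + 1| < δ ⇒ |(-2y + 4)/(y + 6) − (6/5)| < ε.
Combining over a common denominator, (-2y + 4)/(y + 6) − (6/5) = [(-2y + 4)·5 − 6·(y + 6)] / [5·(y + 6)] = -16(y + 1) / (5(y + 6)).
So |(-2y + 4)/(y + 6) − (6/5)| = 16|y + 1| / (5·|y + 6|).
Restrict δ ≤ 5/2. Then |y + 1| < 5/2 gives |y + 6| = |(y + 1) + 5| ≥ 5 − 5/2 = 5/2.
Hence |(-2y + 4)/(y + 6) − (6/5)| < 16|y + 1|/(5·(5/2)) = (32/25)|y + 1|, which is < ε once |y + 1| < (25/32)ε.
Take δ = min(5/2, (25/32)ε). Then 0 < |y + 1| < δ forces both bounds, so |(-2y + 4)/(y + 6) − (6/5)| < ε.

δ = min(5/2, (25/32)ε)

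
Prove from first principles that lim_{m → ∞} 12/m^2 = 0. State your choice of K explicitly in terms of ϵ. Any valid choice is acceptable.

K = (12/ϵ)^{1/2}

Fix ϵ > 0. For m ≥ 1, |12/m^2 − 0| = 12/m^2.
12/m^2 < ϵ ⇔ m^2 > 12/ϵ ⇔ m > (12/ϵ)^{1/2}.
Take K = (12/ϵ)^{1/2}. Then m > K implies 12/m^2 < ϵ.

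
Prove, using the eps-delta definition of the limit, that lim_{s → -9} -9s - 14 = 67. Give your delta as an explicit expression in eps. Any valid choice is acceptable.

delta = eps/9

Fix eps > 0. We need delta > 0 so that 0 < |s + 9| < delta implies |(-9s - 14) − 67| < eps.
|(-9s - 14) − 67| = |-9s - 81| = 9|s + 9|.
Thus it suffices that |s + 9| < eps/9.
Choosing delta = eps/9 gives |(-9s - 14) − 67| = 9|s + 9| < eps whenever |s + 9| < delta.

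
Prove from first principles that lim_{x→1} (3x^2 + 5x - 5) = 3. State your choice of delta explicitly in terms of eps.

Let eps > 0 be given. We want delta > 0 such that 0 < |x − 1| < delta implies |(3x^2 + 5x - 5) − 3| < eps.
(3x^2 + 5x - 5) − 3 = 3x^2 + 5x - 8 = (x − 1)(3x + 8).
So |(3x^2 + 5x - 5) − 3| = |x − 1|·|3x + 8|.
Require delta ≤ 1. Then |x − 1| < 1 gives |x| < 2, and by the triangle inequality |3x + 8| ≤ 3·2 + 8 = 14.
Hence |(3x^2 + 5x - 5) − 3| ≤ 14|x − 1| < eps provided |x − 1| < eps/14.
Choosing delta = min(1, eps/14) ensures both conditions, hence |(3x^2 + 5x - 5) − 3| < eps.

delta = min(1, eps/14)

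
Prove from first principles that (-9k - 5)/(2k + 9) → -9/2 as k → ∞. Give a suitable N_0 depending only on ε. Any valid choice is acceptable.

Suppose ε > 0. For k ≥ 1, |(-9k - 5)/(2k + 9) + 9/2| = |71|/(2(2k + 9)) = 71/(2(2k + 9)).
Since 2k + 9 ≥ 2k for k ≥ 1, this is ≤ 71/(2·2k) = (71/4)/k.
So |(-9k - 5)/(2k + 9) + 9/2| < ε whenever k > (71/4)/ε.
Take N_0 = (71/4)/ε. If k > N_0 then |(-9k - 5)/(2k + 9) + 9/2| ≤ (71/4)/k < ε.

N_0 = (71/4)/ε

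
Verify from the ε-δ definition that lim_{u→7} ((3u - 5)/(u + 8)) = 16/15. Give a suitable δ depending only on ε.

Fix ε > 0. We want δ > 0 with 0 < |u − 7| < δ ⇒ |(3u - 5)/(u + 8) − (16/15)| < ε.
Combining over a common denominator, (3u - 5)/(u + 8) − (16/15) = [(3u - 5)·15 − 16·(u + 8)] / [15·(u + 8)] = 29(u − 7) / (15(u + 8)).
So |(3u - 5)/(u + 8) − (16/15)| = 29|u − 7| / (15·|u + 8|).
Restrict δ ≤ 15/2. Then |u − 7| < 15/2 gives |u + 8| = |(u − 7) + 15| ≥ 15 − 15/2 = 15/2.
Hence |(3u - 5)/(u + 8) − (16/15)| < 29|u − 7|/(15·(15/2)) = (58/225)|u − 7|, which is < ε once |u − 7| < (225/58)ε.
Take δ = min(15/2, (225/58)ε). Then 0 < |u − 7| < δ forces both bounds, so |(3u - 5)/(u + 8) − (16/15)| < ε.

δ = min(15/2, (225/58)ε)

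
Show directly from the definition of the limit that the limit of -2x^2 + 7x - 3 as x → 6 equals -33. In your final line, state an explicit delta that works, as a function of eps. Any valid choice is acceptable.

delta = min(1, eps/19)

Let eps > 0. We want delta > 0 such that 0 < |x − 6| < delta implies |(-2x^2 + 7x - 3) + 33| < eps.
(-2x^2 + 7x - 3) + 33 = -2x^2 + 7x + 30 = (x − 6)(-2x - 5).
So |(-2x^2 + 7x - 3) + 33| = |x − 6|·|-2x - 5|.
Require delta ≤ 1. Then |x − 6| < 1 gives |x| < 7, and by the triangle inequality |-2x - 5| ≤ 2·7 + 5 = 19.
Hence |(-2x^2 + 7x - 3) + 33| ≤ 19|x − 6| < eps provided |x − 6| < eps/19.
Choosing delta = min(1, eps/19) ensures both conditions, hence |(-2x^2 + 7x - 3) + 33| < eps.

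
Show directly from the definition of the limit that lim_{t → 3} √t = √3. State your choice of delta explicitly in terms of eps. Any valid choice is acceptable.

delta = min(3, √3·eps)

Suppose eps > 0. We want delta > 0 such that 0 < |t − 3| < delta implies |√t − √3| < eps.
Rationalise: √t − √3 = (t − 3)/(√t + √3), so |√t − √3| = |t − 3|/(√t + √3).
Restrict delta ≤ 3 so that |t − 3| < 3 forces t > 0, and then √t + √3 > √3.
Hence |√t − √3| < |t − 3|/√3, which is < eps once |t − 3| < √3·eps.
Take delta = min(3, √3·eps). If 0 < |t − 3| < delta then t > 0 and |√t − √3| < |t − 3|/√3 < eps.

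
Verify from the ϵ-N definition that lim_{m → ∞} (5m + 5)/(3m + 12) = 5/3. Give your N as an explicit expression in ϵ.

N = 5/ϵ

Fix ϵ > 0. For m ≥ 1, |(5m + 5)/(3m + 12) − (5/3)| = |-45|/(3(3m + 12)) = 45/(3(3m + 12)).
Since 3m + 12 ≥ 3m for m ≥ 1, this is ≤ 45/(3·3m) = 5/m.
So |(5m + 5)/(3m + 12) − (5/3)| < ϵ whenever m > 5/ϵ.
Take N = 5/ϵ. If m > N then |(5m + 5)/(3m + 12) − (5/3)| ≤ 5/m < ϵ.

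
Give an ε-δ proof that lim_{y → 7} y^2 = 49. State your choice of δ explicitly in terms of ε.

δ = min(1, ε/15)

Fix ε > 0. We seek δ > 0 with 0 < |y − 7| < δ ⇒ |y^2 − 49| < ε.
Factor: y^2 − 49 = (y − 7)(y + 7), so |y^2 − 49| = |y − 7|·|y + 7|.
Impose δ ≤ 1 so that |y| < 8; then |y + 7| ≤ 15.
Hence |y^2 − 49| ≤ 15|y − 7|, which is < ε once |y − 7| < ε/15.
Take δ = min(1, ε/15). If 0 < |y − 7| < δ then both bounds hold and |y^2 − 49| ≤ 15|y − 7| < 15·(ε/15) = ε.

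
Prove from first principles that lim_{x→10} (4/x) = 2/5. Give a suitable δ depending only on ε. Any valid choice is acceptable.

δ = min(5, (25/2)ε)

Let ε > 0. We seek δ > 0 such that 0 < |x − 10| < δ implies |4/x − (2/5)| < ε.
|4/x − (2/5)| = 4·|10 − x|/(10·|x|) = 4|x − 10|/(10|x|).
Require δ ≤ 5 so that |x| > 10 − 5 = 5, hence 10|x| > 50.
Then |4/x − (2/5)| < 4|x − 10|/50, which is < ε when |x − 10| < (25/2)ε.
Take δ = min(5, (25/2)ε). Then 0 < |x − 10| < δ gives both |x − 10| < 5 and |x − 10| < (25/2)ε, so |4/x − (2/5)| < ε.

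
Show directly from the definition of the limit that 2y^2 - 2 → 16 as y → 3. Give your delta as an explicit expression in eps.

Let eps > 0. We want delta > 0 such that 0 < |y − 3| < delta implies |(2y^2 - 2) − 16| < eps.
(2y^2 - 2) − 16 = 2y^2 - 18 = (y − 3)(2y + 6).
So |(2y^2 - 2) − 16| = |y − 3|·|2y + 6|.
Require delta ≤ 2. Then |y − 3| < 2 gives |y| < 5, and by the triangle inequality |2y + 6| ≤ 2·5 + 6 = 16.
Hence |(2y^2 - 2) − 16| ≤ 16|y − 3| < eps provided |y − 3| < eps/16.
Choosing delta = min(2, eps/16) ensures both conditions, hence |(2y^2 - 2) − 16| < eps.

delta = min(2, eps/16)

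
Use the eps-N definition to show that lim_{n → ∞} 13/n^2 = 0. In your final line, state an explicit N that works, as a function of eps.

Let eps > 0 be given. For n ≥ 1, |13/n^2 − 0| = 13/n^2.
13/n^2 < eps ⇔ n^2 > 13/eps ⇔ n > (13/eps)^{1/2}.
Take N = (13/eps)^{1/2}. Then n > N implies 13/n^2 < eps.

N = (13/eps)^{1/2}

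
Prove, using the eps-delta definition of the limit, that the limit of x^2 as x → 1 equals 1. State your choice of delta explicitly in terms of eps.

delta = min(2, eps/4)

Suppose eps > 0. We seek delta > 0 with 0 < |x − 1| < delta ⇒ |x^2 − 1| < eps.
Factor: x^2 − 1 = (x − 1)(x + 1), so |x^2 − 1| = |x − 1|·|x + 1|.
Impose delta ≤ 2 so that |x| < 3; then |x + 1| ≤ 4.
Hence |x^2 − 1| ≤ 4|x − 1|, which is < eps once |x − 1| < eps/4.
Take delta = min(2, eps/4). If 0 < |x − 1| < delta then both bounds hold and |x^2 − 1| ≤ 4|x − 1| < 4·(eps/4) = eps.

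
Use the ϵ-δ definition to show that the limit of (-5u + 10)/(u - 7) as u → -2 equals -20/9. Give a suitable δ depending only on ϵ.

δ = min(9/2, (81/50)ϵ)

Let ϵ > 0. We want δ > 0 with 0 < |u + 2| < δ ⇒ |(-5u + 10)/(u - 7) + 20/9| < ϵ.
Combining over a common denominator, (-5u + 10)/(u - 7) + 20/9 = [(-5u + 10)·(-9) − 20·(u - 7)] / [(-9)·(u - 7)] = 25(u + 2) / ((-9)(u - 7)).
So |(-5u + 10)/(u - 7) + 20/9| = 25|u + 2| / (9·|u − 7|).
Require δ ≤ 9/2, so |u − 7| ≥ |-9| − |u + 2| > 9 − 9/2 = 9/2.
Hence |(-5u + 10)/(u - 7) + 20/9| < 25|u + 2|/(9·(9/2)) = (50/81)|u + 2|, which is < ϵ once |u + 2| < (81/50)ϵ.
Take δ = min(9/2, (81/50)ϵ). Then 0 < |u + 2| < δ forces both bounds, so |(-5u + 10)/(u - 7) + 20/9| < ϵ.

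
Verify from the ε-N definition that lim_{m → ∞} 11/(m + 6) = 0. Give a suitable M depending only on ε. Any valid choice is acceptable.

M = 11/ε

Let ε > 0 be given. For m ≥ 1, |11/(m + 6) − 0| = 11/(m + 6) ≤ 11/m.
We need 11/m < ε, i.e. m > 11/ε.
Take M = 11/ε. If m > M then |11/(m + 6)| ≤ 11/m < ε.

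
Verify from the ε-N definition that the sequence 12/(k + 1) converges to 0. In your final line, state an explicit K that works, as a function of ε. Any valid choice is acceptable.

K = 12/ε

Let ε > 0 be given. For k ≥ 1, |12/(k + 1) − 0| = 12/(k + 1) ≤ 12/k.
We need 12/k < ε, i.e. k > 12/ε.
Take K = 12/ε. If k > K then |12/(k + 1)| ≤ 12/k < ε.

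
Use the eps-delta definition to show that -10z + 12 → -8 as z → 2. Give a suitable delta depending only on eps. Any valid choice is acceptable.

delta = eps/10

Let eps > 0. We need delta > 0 so that 0 < |z − 2| < delta implies |(-10z + 12) + 8| < eps.
|(-10z + 12) + 8| = |-10z + 20| = 10|z − 2|.
Thus it suffices that |z − 2| < eps/10.
Take delta = eps/10. If 0 < |z − 2| < delta then |(-10z + 12) + 8| = 10|z − 2| < 10·(eps/10) = eps.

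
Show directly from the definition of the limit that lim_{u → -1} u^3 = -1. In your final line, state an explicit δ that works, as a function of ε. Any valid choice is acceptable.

Let ε > 0. We seek δ > 0 with 0 < |u + 1| < δ ⇒ |u^3 + 1| < ε.
Factor: u^3 + 1 = (u + 1)(u^2 - u + 1), so |u^3 + 1| = |u + 1|·|u^2 - u + 1|.
Impose δ ≤ 2 so that |u| < 3; then |u^2 - u + 1| ≤ 13.
Hence |u^3 + 1| ≤ 13|u + 1|, which is < ε once |u + 1| < ε/13.
Take δ = min(2, ε/13). If 0 < |u + 1| < δ then both bounds hold and |u^3 + 1| ≤ 13|u + 1| < 13·(ε/13) = ε.

δ = min(2, ε/13)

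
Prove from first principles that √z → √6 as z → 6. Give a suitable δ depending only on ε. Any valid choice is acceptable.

Suppose ε > 0. We want δ > 0 such that 0 < |z − 6| < δ implies |√z − √6| < ε.
Rationalise: √z − √6 = (z − 6)/(√z + √6), so |√z − √6| = |z − 6|/(√z + √6).
Restrict δ ≤ 6 so that |z − 6| < 6 forces z > 0, and then √z + √6 > √6.
Hence |√z − √6| < |z − 6|/√6, which is < ε once |z − 6| < √6·ε.
Take δ = min(6, √6·ε). If 0 < |z − 6| < δ then z > 0 and |√z − √6| < |z − 6|/√6 < ε.

δ = min(6, √6·ε)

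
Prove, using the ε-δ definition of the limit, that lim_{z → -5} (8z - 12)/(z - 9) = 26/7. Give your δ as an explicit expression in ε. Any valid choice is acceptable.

Let ε > 0. We want δ > 0 with 0 < |z + 5| < δ ⇒ |(8z - 12)/(z - 9) − (26/7)| < ε.
Combining over a common denominator, (8z - 12)/(z - 9) − (26/7) = [(8z - 12)·(-14) − (-52)·(z - 9)] / [(-14)·(z - 9)] = -60(z + 5) / ((-14)(z - 9)).
So |(8z - 12)/(z - 9) − (26/7)| = 60|z + 5| / (14·|z − 9|).
Restrict δ ≤ 7. Then |z + 5| < 7 gives |z − 9| = |(z + 5) + (-14)| ≥ 14 − 7 = 7.
Hence |(8z - 12)/(z - 9) − (26/7)| < 60|z + 5|/(14·7) = (30/49)|z + 5|, which is < ε once |z + 5| < (49/30)ε.
Take δ = min(7, (49/30)ε). Then 0 < |z + 5| < δ forces both bounds, so |(8z - 12)/(z - 9) − (26/7)| < ε.

δ = min(7, (49/30)ε)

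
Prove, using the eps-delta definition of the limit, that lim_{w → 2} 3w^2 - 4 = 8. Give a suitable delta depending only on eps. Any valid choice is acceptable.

delta = min(1, eps/15)

Fix eps > 0. We want delta > 0 such that 0 < |w − 2| < delta implies |(3w^2 - 4) − 8| < eps.
(3w^2 - 4) − 8 = 3w^2 - 12 = (w − 2)(3w + 6).
So |(3w^2 - 4) − 8| = |w − 2|·|3w + 6|.
Require delta ≤ 1. Then |w − 2| < 1 gives |w| < 3, and by the triangle inequality |3w + 6| ≤ 3·3 + 6 = 15.
Hence |(3w^2 - 4) − 8| ≤ 15|w − 2| < eps provided |w − 2| < eps/15.
Take delta = min(1, eps/15). Then 0 < |w − 2| < delta gives both |w − 2| < 1 and |w − 2| < eps/15, so |(3w^2 - 4) − 8| < eps.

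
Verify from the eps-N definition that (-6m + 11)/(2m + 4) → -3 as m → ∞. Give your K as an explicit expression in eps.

K = (23/2)/eps

Let eps > 0. For m ≥ 1, |(-6m + 11)/(2m + 4) + 3| = |46|/(2(2m + 4)) = 46/(2(2m + 4)).
Since 2m + 4 ≥ 2m for m ≥ 1, this is ≤ 46/(2·2m) = (23/2)/m.
So |(-6m + 11)/(2m + 4) + 3| < eps whenever m > (23/2)/eps.
Take K = (23/2)/eps. If m > K then |(-6m + 11)/(2m + 4) + 3| ≤ (23/2)/m < eps.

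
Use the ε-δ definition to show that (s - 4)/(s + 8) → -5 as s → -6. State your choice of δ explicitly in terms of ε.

δ = min(1, (1/6)ε)

Fix ε > 0. We want δ > 0 with 0 < |s + 6| < δ ⇒ |(s - 4)/(s + 8) + 5| < ε.
Combining over a common denominator, (s - 4)/(s + 8) + 5 = [(s - 4)·2 − (-10)·(s + 8)] / [2·(s + 8)] = 12(s + 6) / (2(s + 8)).
So |(s - 4)/(s + 8) + 5| = 12|s + 6| / (2·|s + 8|).
Restrict δ ≤ 1. Then |s + 6| < 1 gives |s + 8| = |(s + 6) + 2| ≥ 2 − 1 = 1.
Hence |(s - 4)/(s + 8) + 5| < 12|s + 6|/(2·1) = 6|s + 6|, which is < ε once |s + 6| < (1/6)ε.
Take δ = min(1, (1/6)ε). Then 0 < |s + 6| < δ forces both bounds, so |(s - 4)/(s + 8) + 5| < ε.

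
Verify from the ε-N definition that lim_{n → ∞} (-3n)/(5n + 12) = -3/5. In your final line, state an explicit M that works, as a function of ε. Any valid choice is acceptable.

M = (36/25)/ε

Suppose ε > 0. For n ≥ 1, |(-3n)/(5n + 12) + 3/5| = |36|/(5(5n + 12)) = 36/(5(5n + 12)).
Since 5n + 12 ≥ 5n for n ≥ 1, this is ≤ 36/(5·5n) = (36/25)/n.
So |(-3n)/(5n + 12) + 3/5| < ε whenever n > (36/25)/ε.
Take M = (36/25)/ε. If n > M then |(-3n)/(5n + 12) + 3/5| ≤ (36/25)/n < ε.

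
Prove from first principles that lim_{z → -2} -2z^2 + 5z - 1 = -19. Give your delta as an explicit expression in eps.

delta = min(1, eps/15)

Let eps > 0. We want delta > 0 such that 0 < |z + 2| < delta implies |(-2z^2 + 5z - 1) + 19| < eps.
(-2z^2 + 5z - 1) + 19 = -2z^2 + 5z + 18 = (z + 2)(-2z + 9).
So |(-2z^2 + 5z - 1) + 19| = |z + 2|·|-2z + 9|.
Assume first that |z + 2| < 1, so |z| < 3. Then |-2z + 9| ≤ 2·3 + 9 = 15.
Hence |(-2z^2 + 5z - 1) + 19| ≤ 15|z + 2| < eps provided |z + 2| < eps/15.
Choosing delta = min(1, eps/15) ensures both conditions, hence |(-2z^2 + 5z - 1) + 19| < eps.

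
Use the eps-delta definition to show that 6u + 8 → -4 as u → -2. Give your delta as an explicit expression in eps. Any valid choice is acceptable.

delta = eps/6

Let eps > 0. We need delta > 0 so that 0 < |u + 2| < delta implies |(6u + 8) + 4| < eps.
|(6u + 8) + 4| = |6u + 12| = 6|u + 2|.
Thus it suffices that |u + 2| < eps/6.
Take delta = eps/6. If 0 < |u + 2| < delta then |(6u + 8) + 4| = 6|u + 2| < 6·(eps/6) = eps.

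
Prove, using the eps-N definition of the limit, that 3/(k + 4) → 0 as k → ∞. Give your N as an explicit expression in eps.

N = 3/eps

Fix eps > 0. For k ≥ 1, |3/(k + 4) − 0| = 3/(k + 4) ≤ 3/k.
We need 3/k < eps, i.e. k > 3/eps.
Take N = 3/eps. If k > N then |3/(k + 4)| ≤ 3/k < eps.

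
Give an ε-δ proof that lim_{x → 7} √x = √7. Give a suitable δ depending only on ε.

δ = min(7, √7·ε)

Let ε > 0. We want δ > 0 such that 0 < |x − 7| < δ implies |√x − √7| < ε.
Rationalise: √x − √7 = (x − 7)/(√x + √7), so |√x − √7| = |x − 7|/(√x + √7).
Restrict δ ≤ 7 so that |x − 7| < 7 forces x > 0, and then √x + √7 > √7.
Hence |√x − √7| < |x − 7|/√7, which is < ε once |x − 7| < √7·ε.
Take δ = min(7, √7·ε). If 0 < |x − 7| < δ then x > 0 and |√x − √7| < |x − 7|/√7 < ε.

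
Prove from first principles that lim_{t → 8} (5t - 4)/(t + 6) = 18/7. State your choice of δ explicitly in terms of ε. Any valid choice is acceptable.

Let ε > 0. We want δ > 0 with 0 < |t − 8| < δ ⇒ |(5t - 4)/(t + 6) − (18/7)| < ε.
Combining over a common denominator, (5t - 4)/(t + 6) − (18/7) = [(5t - 4)·14 − 36·(t + 6)] / [14·(t + 6)] = 34(t − 8) / (14(t + 6)).
So |(5t - 4)/(t + 6) − (18/7)| = 34|t − 8| / (14·|t + 6|).
Require δ ≤ 7, so |t + 6| ≥ |14| − |t − 8| > 14 − 7 = 7.
Hence |(5t - 4)/(t + 6) − (18/7)| < 34|t − 8|/(14·7) = (17/49)|t − 8|, which is < ε once |t − 8| < (49/17)ε.
Take δ = min(7, (49/17)ε). Then 0 < |t − 8| < δ forces both bounds, so |(5t - 4)/(t + 6) − (18/7)| < ε.

δ = min(7, (49/17)ε)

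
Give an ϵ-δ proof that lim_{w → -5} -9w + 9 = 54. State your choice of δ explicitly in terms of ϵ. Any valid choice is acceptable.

Let ϵ > 0 be given. We need δ > 0 so that 0 < |w + 5| < δ implies |(-9w + 9) − 54| < ϵ.
Since (-9w + 9) − 54 = -9(w + 5), we have |(-9w + 9) − 54| = 9|w + 5|.
Thus it suffices that |w + 5| < ϵ/9.
Take δ = ϵ/9. If 0 < |w + 5| < δ then |(-9w + 9) − 54| = 9|w + 5| < 9·(ϵ/9) = ϵ.

δ = ϵ/9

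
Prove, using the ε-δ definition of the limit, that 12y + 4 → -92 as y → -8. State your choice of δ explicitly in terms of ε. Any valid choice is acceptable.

δ = ε/12

Suppose ε > 0. We need δ > 0 so that 0 < |y + 8| < δ implies |(12y + 4) + 92| < ε.
|(12y + 4) + 92| = |12y + 96| = 12|y + 8|.
Thus it suffices that |y + 8| < ε/12.
Take δ = ε/12. If 0 < |y + 8| < δ then |(12y + 4) + 92| = 12|y + 8| < 12·(ε/12) = ε.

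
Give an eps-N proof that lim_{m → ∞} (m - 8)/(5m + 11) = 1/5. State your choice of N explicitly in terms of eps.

N = (51/25)/eps

Suppose eps > 0. For m ≥ 1, |(m - 8)/(5m + 11) − (1/5)| = |-51|/(5(5m + 11)) = 51/(5(5m + 11)).
Since 5m + 11 ≥ 5m for m ≥ 1, this is ≤ 51/(5·5m) = (51/25)/m.
So |(m - 8)/(5m + 11) − (1/5)| < eps whenever m > (51/25)/eps.
Take N = (51/25)/eps. If m > N then |(m - 8)/(5m + 11) − (1/5)| ≤ (51/25)/m < eps.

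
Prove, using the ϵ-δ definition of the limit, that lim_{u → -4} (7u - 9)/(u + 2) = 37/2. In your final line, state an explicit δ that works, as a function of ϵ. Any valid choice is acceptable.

Fix ϵ > 0. We want δ > 0 with 0 < |u + 4| < δ ⇒ |(7u - 9)/(u + 2) − (37/2)| < ϵ.
Combining over a common denominator, (7u - 9)/(u + 2) − (37/2) = [(7u - 9)·(-2) − (-37)·(u + 2)] / [(-2)·(u + 2)] = 23(u + 4) / ((-2)(u + 2)).
So |(7u - 9)/(u + 2) − (37/2)| = 23|u + 4| / (2·|u + 2|).
Restrict δ ≤ 1. Then |u + 4| < 1 gives |u + 2| = |(u + 4) + (-2)| ≥ 2 − 1 = 1.
Hence |(7u - 9)/(u + 2) − (37/2)| < 23|u + 4|/(2·1) = (23/2)|u + 4|, which is < ϵ once |u + 4| < (2/23)ϵ.
Take δ = min(1, (2/23)ϵ). Then 0 < |u + 4| < δ forces both bounds, so |(7u - 9)/(u + 2) − (37/2)| < ϵ.

δ = min(1, (2/23)ϵ)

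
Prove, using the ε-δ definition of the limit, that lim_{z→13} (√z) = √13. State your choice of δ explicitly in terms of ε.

δ = min(13, √13·ε)

Let ε > 0. We want δ > 0 such that 0 < |z − 13| < δ implies |√z − √13| < ε.
Rationalise: √z − √13 = (z − 13)/(√z + √13), so |√z − √13| = |z − 13|/(√z + √13).
Restrict δ ≤ 13 so that |z − 13| < 13 forces z > 0, and then √z + √13 > √13.
Hence |√z − √13| < |z − 13|/√13, which is < ε once |z − 13| < √13·ε.
Take δ = min(13, √13·ε). If 0 < |z − 13| < δ then z > 0 and |√z − √13| < |z − 13|/√13 < ε.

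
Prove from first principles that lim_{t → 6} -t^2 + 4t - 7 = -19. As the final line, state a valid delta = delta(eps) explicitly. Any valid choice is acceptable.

Let eps > 0. We want delta > 0 such that 0 < |t − 6| < delta implies |(-t^2 + 4t - 7) + 19| < eps.
(-t^2 + 4t - 7) + 19 = -t^2 + 4t + 12 = (t − 6)(-t - 2).
So |(-t^2 + 4t - 7) + 19| = |t − 6|·|-t - 2|.
Require delta ≤ 2. Then |t − 6| < 2 gives |t| < 8, and by the triangle inequality |-t - 2| ≤ 8 + 2 = 10.
Hence |(-t^2 + 4t - 7) + 19| ≤ 10|t − 6| < eps provided |t − 6| < eps/10.
Choosing delta = min(2, eps/10) ensures both conditions, hence |(-t^2 + 4t - 7) + 19| < eps.

delta = min(2, eps/10)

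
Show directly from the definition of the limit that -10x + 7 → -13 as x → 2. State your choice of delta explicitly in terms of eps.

delta = eps/10

Let eps > 0 be given. We need delta > 0 so that 0 < |x − 2| < delta implies |(-10x + 7) + 13| < eps.
|(-10x + 7) + 13| = |-10x + 20| = 10|x − 2|.
Thus it suffices that |x − 2| < eps/10.
Take delta = eps/10. If 0 < |x − 2| < delta then |(-10x + 7) + 13| = 10|x − 2| < 10·(eps/10) = eps.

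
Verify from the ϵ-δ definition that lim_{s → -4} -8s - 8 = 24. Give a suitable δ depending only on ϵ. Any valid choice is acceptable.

δ = ϵ/8

Fix ϵ > 0. We need δ > 0 so that 0 < |s + 4| < δ implies |(-8s - 8) − 24| < ϵ.
|(-8s - 8) − 24| = |-8s - 32| = 8|s + 4|.
Thus it suffices that |s + 4| < ϵ/8.
Take δ = ϵ/8. If 0 < |s + 4| < δ then |(-8s - 8) − 24| = 8|s + 4| < 8·(ϵ/8) = ϵ.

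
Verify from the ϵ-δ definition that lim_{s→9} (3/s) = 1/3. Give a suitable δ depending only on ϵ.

Let ϵ > 0 be given. We seek δ > 0 such that 0 < |s − 9| < δ implies |3/s − (1/3)| < ϵ.
|3/s − (1/3)| = 3·|9 − s|/(9·|s|) = 3|s − 9|/(9|s|).
Require δ ≤ 9/2 so that |s| > 9 − 9/2 = 9/2, hence 9|s| > 81/2.
Then |3/s − (1/3)| < 3|s − 9|/(81/2), which is < ϵ when |s − 9| < (27/2)ϵ.
Take δ = min(9/2, (27/2)ϵ). Then 0 < |s − 9| < δ gives both |s − 9| < 9/2 and |s − 9| < (27/2)ϵ, so |3/s − (1/3)| < ϵ.

δ = min(9/2, (27/2)ϵ)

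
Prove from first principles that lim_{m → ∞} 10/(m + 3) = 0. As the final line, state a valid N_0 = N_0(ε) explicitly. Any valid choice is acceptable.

Let ε > 0. For m ≥ 1, |10/(m + 3) − 0| = 10/(m + 3) ≤ 10/m.
We need 10/m < ε, i.e. m > 10/ε.
Take N_0 = 10/ε. If m > N_0 then |10/(m + 3)| ≤ 10/m < ε.

N_0 = 10/ε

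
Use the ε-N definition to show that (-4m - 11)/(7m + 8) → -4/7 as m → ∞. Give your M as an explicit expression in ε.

Suppose ε > 0. For m ≥ 1, |(-4m - 11)/(7m + 8) + 4/7| = |-45|/(7(7m + 8)) = 45/(7(7m + 8)).
Since 7m + 8 ≥ 7m for m ≥ 1, this is ≤ 45/(7·7m) = (45/49)/m.
So |(-4m - 11)/(7m + 8) + 4/7| < ε whenever m > (45/49)/ε.
Take M = (45/49)/ε. If m > M then |(-4m - 11)/(7m + 8) + 4/7| ≤ (45/49)/m < ε.

M = (45/49)/ε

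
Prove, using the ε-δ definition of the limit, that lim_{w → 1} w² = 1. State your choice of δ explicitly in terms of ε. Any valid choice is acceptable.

Fix ε > 0. We seek δ > 0 with 0 < |w − 1| < δ ⇒ |w² − 1| < ε.
Factor: w² − 1 = (w − 1)(w + 1), so |w² − 1| = |w − 1|·|w + 1|.
Restrict δ ≤ 2. Then |w − 1| < 2 gives |w| < 3, so by the triangle inequality |w + 1| ≤ 3 + 1 = 4.
Hence |w² − 1| ≤ 4|w − 1|, which is < ε once |w − 1| < ε/4.
Take δ = min(2, ε/4). If 0 < |w − 1| < δ then both bounds hold and |w² − 1| ≤ 4|w − 1| < 4·(ε/4) = ε.

δ = min(2, ε/4)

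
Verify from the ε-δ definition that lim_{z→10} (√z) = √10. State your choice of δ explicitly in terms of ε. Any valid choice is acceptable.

δ = min(10, √10·ε)

Let ε > 0 be given. We want δ > 0 such that 0 < |z − 10| < δ implies |√z − √10| < ε.
Rationalise: √z − √10 = (z − 10)/(√z + √10), so |√z − √10| = |z − 10|/(√z + √10).
Restrict δ ≤ 10 so that |z − 10| < 10 forces z > 0, and then √z + √10 > √10.
Hence |√z − √10| < |z − 10|/√10, which is < ε once |z − 10| < √10·ε.
Take δ = min(10, √10·ε). If 0 < |z − 10| < δ then z > 0 and |√z − √10| < |z − 10|/√10 < ε.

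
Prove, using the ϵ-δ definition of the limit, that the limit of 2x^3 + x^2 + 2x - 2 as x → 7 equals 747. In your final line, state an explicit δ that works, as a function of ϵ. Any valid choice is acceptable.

δ = min(2, ϵ/404)

Let ϵ > 0 be given. We want δ > 0 such that 0 < |x − 7| < δ implies |(2x^3 + x^2 + 2x - 2) − 747| < ϵ.
(2x^3 + x^2 + 2x - 2) − 747 = 2x^3 + x^2 + 2x - 749 = (x − 7)(2x^2 + 15x + 107).
So |(2x^3 + x^2 + 2x - 2) − 747| = |x − 7|·|2x^2 + 15x + 107|.
Require δ ≤ 2. Then |x − 7| < 2 gives |x| < 9, and by the triangle inequality |2x^2 + 15x + 107| ≤ 2·9^2 + 15·9 + 107 = 404.
Hence |(2x^3 + x^2 + 2x - 2) − 747| ≤ 404|x − 7| < ϵ provided |x − 7| < ϵ/404.
Choosing δ = min(2, ϵ/404) ensures both conditions, hence |(2x^3 + x^2 + 2x - 2) − 747| < ϵ.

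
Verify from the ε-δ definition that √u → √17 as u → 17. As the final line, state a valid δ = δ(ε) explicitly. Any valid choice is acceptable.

Suppose ε > 0. We want δ > 0 such that 0 < |u − 17| < δ implies |√u − √17| < ε.
Multiplying by the conjugate, |√u − √17| = |u − 17|/(√u + √17).
Restrict δ ≤ 17 so that |u − 17| < 17 forces u > 0, and then √u + √17 > √17.
Hence |√u − √17| < |u − 17|/√17, which is < ε once |u − 17| < √17·ε.
Take δ = min(17, √17·ε). If 0 < |u − 17| < δ then u > 0 and |√u − √17| < |u − 17|/√17 < ε.

δ = min(17, √17·ε)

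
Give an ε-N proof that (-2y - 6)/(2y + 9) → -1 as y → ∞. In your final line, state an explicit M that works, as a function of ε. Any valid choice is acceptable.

M = (3/2)/ε

Suppose ε > 0. We seek M > 0 such that y > M implies |(-2y - 6)/(2y + 9) + 1| < ε.
(-2y - 6)/(2y + 9) + 1 = (2(-2y - 6) − (-2)(2y + 9)) / (2(2y + 9)) = 6/(2(2y + 9)).
For y > 0 we have 2y + 9 > 2y, so |(-2y - 6)/(2y + 9) + 1| = 6/(2(2y + 9)) < 6/(2·2y) = (3/2)/y.
Thus |(-2y - 6)/(2y + 9) + 1| < ε whenever y > (3/2)/ε.
Take M = (3/2)/ε. If y > M then |(-2y - 6)/(2y + 9) + 1| < (3/2)/y < ε.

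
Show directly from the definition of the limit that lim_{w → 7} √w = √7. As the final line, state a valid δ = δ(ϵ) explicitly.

Let ϵ > 0. We want δ > 0 such that 0 < |w − 7| < δ implies |√w − √7| < ϵ.
Multiplying by the conjugate, |√w − √7| = |w − 7|/(√w + √7).
Restrict δ ≤ 7 so that |w − 7| < 7 forces w > 0, and then √w + √7 > √7.
Hence |√w − √7| < |w − 7|/√7, which is < ϵ once |w − 7| < √7·ϵ.
Take δ = min(7, √7·ϵ). If 0 < |w − 7| < δ then w > 0 and |√w − √7| < |w − 7|/√7 < ϵ.

δ = min(7, √7·ϵ)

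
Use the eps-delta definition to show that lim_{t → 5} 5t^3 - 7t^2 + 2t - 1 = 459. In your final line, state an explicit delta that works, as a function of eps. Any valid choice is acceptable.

delta = min(1, eps/380)

Fix eps > 0. We want delta > 0 such that 0 < |t − 5| < delta implies |(5t^3 - 7t^2 + 2t - 1) − 459| < eps.
(5t^3 - 7t^2 + 2t - 1) − 459 = 5t^3 - 7t^2 + 2t - 460 = (t − 5)(5t^2 + 18t + 92).
So |(5t^3 - 7t^2 + 2t - 1) − 459| = |t − 5|·|5t^2 + 18t + 92|.
Assume first that |t − 5| < 1, so |t| < 6. Then |5t^2 + 18t + 92| ≤ 5·6^2 + 18·6 + 92 = 380.
Hence |(5t^3 - 7t^2 + 2t - 1) − 459| ≤ 380|t − 5| < eps provided |t − 5| < eps/380.
Choosing delta = min(1, eps/380) ensures both conditions, hence |(5t^3 - 7t^2 + 2t - 1) − 459| < eps.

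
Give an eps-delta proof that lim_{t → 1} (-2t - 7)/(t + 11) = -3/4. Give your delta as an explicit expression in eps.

Suppose eps > 0. We want delta > 0 with 0 < |t − 1| < delta ⇒ |(-2t - 7)/(t + 11) + 3/4| < eps.
Combining over a common denominator, (-2t - 7)/(t + 11) + 3/4 = [(-2t - 7)·12 − (-9)·(t + 11)] / [12·(t + 11)] = -15(t − 1) / (12(t + 11)).
So |(-2t - 7)/(t + 11) + 3/4| = 15|t − 1| / (12·|t + 11|).
Require delta ≤ 6, so |t + 11| ≥ |12| − |t − 1| > 12 − 6 = 6.
Hence |(-2t - 7)/(t + 11) + 3/4| < 15|t − 1|/(12·6) = (5/24)|t − 1|, which is < eps once |t − 1| < (24/5)eps.
Take delta = min(6, (24/5)eps). Then 0 < |t − 1| < delta forces both bounds, so |(-2t - 7)/(t + 11) + 3/4| < eps.

delta = min(6, (24/5)eps)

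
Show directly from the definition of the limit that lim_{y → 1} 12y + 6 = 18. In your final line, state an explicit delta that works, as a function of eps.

Let eps > 0 be given. We need delta > 0 so that 0 < |y − 1| < delta implies |(12y + 6) − 18| < eps.
|(12y + 6) − 18| = |12y - 12| = 12|y − 1|.
Thus it suffices that |y − 1| < eps/12.
Take delta = eps/12. If 0 < |y − 1| < delta then |(12y + 6) − 18| = 12|y − 1| < 12·(eps/12) = eps.

delta = eps/12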